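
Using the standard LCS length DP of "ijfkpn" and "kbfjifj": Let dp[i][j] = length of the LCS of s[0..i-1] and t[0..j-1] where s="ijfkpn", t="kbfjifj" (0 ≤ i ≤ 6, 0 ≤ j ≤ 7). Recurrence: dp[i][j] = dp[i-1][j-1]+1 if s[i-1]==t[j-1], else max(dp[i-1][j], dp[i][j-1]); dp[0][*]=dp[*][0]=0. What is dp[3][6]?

2

   ''  k  b  f  j  i  f  j
''  0  0  0  0  0  0  0  0
 i  0  0  0  0  0  1  1  1
 j  0  0  0  0  1  1  1  2
 f  0  0  0  1  1  1  2  2
 k  0  1  1  1  1  1  2  2
 p  0  1  1  1  1  1  2  2
 n  0  1  1  1  1  1  2  2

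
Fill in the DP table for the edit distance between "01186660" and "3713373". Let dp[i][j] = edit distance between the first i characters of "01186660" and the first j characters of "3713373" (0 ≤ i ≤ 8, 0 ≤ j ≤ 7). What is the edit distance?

7

   ''  3  7  1  3  3  7  3
''  0  1  2  3  4  5  6  7
 0  1  1  2  3  4  5  6  7
 1  2  2  2  2  3  4  5  6
 1  3  3  3  2  3  4  5  6
 8  4  4  4  3  3  4  5  6
 6  5  5  5  4  4  4  5  6
 6  6  6  6  5  5  5  5  6
 6  7  7  7  6  6  6  6  6
 0  8  8  8  7  7  7  7  7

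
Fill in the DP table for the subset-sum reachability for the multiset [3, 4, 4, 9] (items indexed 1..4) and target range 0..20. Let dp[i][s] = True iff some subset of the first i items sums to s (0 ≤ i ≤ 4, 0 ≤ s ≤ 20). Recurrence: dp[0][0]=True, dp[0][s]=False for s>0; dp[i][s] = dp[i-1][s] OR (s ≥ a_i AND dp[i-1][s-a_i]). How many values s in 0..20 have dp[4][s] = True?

i\s   0   1   2   3   4   5   6   7   8   9  10  11  12  13  14  15  16  17  18  19  20
  0   T   F   F   F   F   F   F   F   F   F   F   F   F   F   F   F   F   F   F   F   F
  1   T   F   F   T   F   F   F   F   F   F   F   F   F   F   F   F   F   F   F   F   F
  2   T   F   F   T   T   F   F   T   F   F   F   F   F   F   F   F   F   F   F   F   F
  3   T   F   F   T   T   F   F   T   T   F   F   T   F   F   F   F   F   F   F   F   F
  4   T   F   F   T   T   F   F   T   T   T   F   T   T   T   F   F   T   T   F   F   T

12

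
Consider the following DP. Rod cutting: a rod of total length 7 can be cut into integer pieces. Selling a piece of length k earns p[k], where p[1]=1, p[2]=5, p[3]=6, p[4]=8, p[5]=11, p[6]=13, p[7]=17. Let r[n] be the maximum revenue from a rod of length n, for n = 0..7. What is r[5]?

11

   n    0    1    2    3    4    5    6    7
r[n]    0    1    5    6   10   11   15   17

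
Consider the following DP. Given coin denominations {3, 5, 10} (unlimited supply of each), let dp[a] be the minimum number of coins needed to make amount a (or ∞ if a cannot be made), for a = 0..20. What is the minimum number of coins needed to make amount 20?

 a  0  1  2  3  4  5  6  7  8  9 10 11 12 13 14 15 16 17 18 19 20
dp  0  -  -  1  -  1  2  -  2  3  1  3  4  2  4  2  3  5  3  4  2
(- denotes ∞ / unreachable)

2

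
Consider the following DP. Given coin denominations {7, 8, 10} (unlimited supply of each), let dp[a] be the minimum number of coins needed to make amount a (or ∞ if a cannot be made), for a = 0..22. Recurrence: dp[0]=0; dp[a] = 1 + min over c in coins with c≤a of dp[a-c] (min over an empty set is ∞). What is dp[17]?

 a  0  1  2  3  4  5  6  7  8  9 10 11 12 13 14 15 16 17 18 19 20 21 22
dp  0  -  -  -  -  -  -  1  1  -  1  -  -  -  2  2  2  2  2  -  2  3  3
(- denotes ∞ / unreachable)

2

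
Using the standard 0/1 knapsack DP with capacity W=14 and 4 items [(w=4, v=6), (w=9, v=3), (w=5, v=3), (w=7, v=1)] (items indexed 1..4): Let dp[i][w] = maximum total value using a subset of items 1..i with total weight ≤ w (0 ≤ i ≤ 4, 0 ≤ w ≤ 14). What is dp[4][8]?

6

i\w   0   1   2   3   4   5   6   7   8   9  10  11  12  13  14
  0   0   0   0   0   0   0   0   0   0   0   0   0   0   0   0
  1   0   0   0   0   6   6   6   6   6   6   6   6   6   6   6
  2   0   0   0   0   6   6   6   6   6   6   6   6   6   9   9
  3   0   0   0   0   6   6   6   6   6   9   9   9   9   9   9
  4   0   0   0   0   6   6   6   6   6   9   9   9   9   9   9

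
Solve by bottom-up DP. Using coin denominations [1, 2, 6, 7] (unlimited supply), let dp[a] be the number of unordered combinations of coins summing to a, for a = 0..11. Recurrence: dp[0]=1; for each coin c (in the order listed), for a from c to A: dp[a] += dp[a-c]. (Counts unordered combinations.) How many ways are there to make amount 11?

12

after  coin     0     1     2     3     4     5     6     7     8     9    10    11
          1     1     1     1     1     1     1     1     1     1     1     1     1
          2     1     1     2     2     3     3     4     4     5     5     6     6
          6     1     1     2     2     3     3     5     5     7     7     9     9
          7     1     1     2     2     3     3     5     6     8     9    11    12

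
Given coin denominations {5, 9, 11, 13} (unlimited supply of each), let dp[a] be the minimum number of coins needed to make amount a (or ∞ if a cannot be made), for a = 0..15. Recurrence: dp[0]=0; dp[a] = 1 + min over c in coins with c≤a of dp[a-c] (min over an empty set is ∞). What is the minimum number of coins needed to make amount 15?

 a  0  1  2  3  4  5  6  7  8  9 10 11 12 13 14 15
dp  0  -  -  -  -  1  -  -  -  1  2  1  -  1  2  3
(- denotes ∞ / unreachable)

3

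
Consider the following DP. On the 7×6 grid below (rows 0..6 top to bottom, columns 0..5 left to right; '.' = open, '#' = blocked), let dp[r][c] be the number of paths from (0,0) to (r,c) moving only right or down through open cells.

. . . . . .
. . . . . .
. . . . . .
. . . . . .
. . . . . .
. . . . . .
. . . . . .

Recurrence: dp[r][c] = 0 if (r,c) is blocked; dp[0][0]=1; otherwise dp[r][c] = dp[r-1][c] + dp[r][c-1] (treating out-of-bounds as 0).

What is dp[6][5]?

r\c   0   1   2   3   4   5
  0   1   1   1   1   1   1
  1   1   2   3   4   5   6
  2   1   3   6  10  15  21
  3   1   4  10  20  35  56
  4   1   5  15  35  70 126
  5   1   6  21  56 126 252
  6   1   7  28  84 210 462

462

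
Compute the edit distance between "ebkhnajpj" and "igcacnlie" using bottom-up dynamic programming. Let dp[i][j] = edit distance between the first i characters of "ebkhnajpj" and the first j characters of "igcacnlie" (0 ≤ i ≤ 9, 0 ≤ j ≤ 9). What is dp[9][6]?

8

   ''  i  g  c  a  c  n  l  i  e
''  0  1  2  3  4  5  6  7  8  9
 e  1  1  2  3  4  5  6  7  8  8
 b  2  2  2  3  4  5  6  7  8  9
 k  3  3  3  3  4  5  6  7  8  9
 h  4  4  4  4  4  5  6  7  8  9
 n  5  5  5  5  5  5  5  6  7  8
 a  6  6  6  6  5  6  6  6  7  8
 j  7  7  7  7  6  6  7  7  7  8
 p  8  8  8  8  7  7  7  8  8  8
 j  9  9  9  9  8  8  8  8  9  9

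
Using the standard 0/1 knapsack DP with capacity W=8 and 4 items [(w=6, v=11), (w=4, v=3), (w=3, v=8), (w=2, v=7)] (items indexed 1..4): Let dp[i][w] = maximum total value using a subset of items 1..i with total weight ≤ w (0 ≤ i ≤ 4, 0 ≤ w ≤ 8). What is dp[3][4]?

8

i\w   0   1   2   3   4   5   6   7   8
  0   0   0   0   0   0   0   0   0   0
  1   0   0   0   0   0   0  11  11  11
  2   0   0   0   0   3   3  11  11  11
  3   0   0   0   8   8   8  11  11  11
  4   0   0   7   8   8  15  15  15  18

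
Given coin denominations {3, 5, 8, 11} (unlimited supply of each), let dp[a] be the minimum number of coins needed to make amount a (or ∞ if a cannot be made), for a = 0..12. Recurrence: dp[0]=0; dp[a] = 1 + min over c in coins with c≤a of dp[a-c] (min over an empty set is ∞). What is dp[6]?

2

 a  0  1  2  3  4  5  6  7  8  9 10 11 12
dp  0  -  -  1  -  1  2  -  1  3  2  1  4
(- denotes ∞ / unreachable)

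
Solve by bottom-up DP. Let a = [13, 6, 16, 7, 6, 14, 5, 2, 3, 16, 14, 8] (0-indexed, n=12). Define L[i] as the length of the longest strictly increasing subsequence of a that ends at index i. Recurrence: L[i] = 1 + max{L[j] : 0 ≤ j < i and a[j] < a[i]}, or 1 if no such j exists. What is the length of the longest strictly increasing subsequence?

   i    0    1    2    3    4    5    6    7    8    9   10   11
a[i]   13    6   16    7    6   14    5    2    3   16   14    8
L[i]    1    1    2    2    1    3    1    1    2    4    3    3

4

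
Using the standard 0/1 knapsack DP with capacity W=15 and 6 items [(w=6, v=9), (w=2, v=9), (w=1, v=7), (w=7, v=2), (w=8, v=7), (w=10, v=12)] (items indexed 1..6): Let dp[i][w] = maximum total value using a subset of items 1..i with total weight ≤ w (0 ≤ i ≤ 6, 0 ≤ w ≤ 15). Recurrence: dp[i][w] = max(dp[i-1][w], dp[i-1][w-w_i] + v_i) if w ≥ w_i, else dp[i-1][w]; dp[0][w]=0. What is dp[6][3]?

16

i\w   0   1   2   3   4   5   6   7   8   9  10  11  12  13  14  15
  0   0   0   0   0   0   0   0   0   0   0   0   0   0   0   0   0
  1   0   0   0   0   0   0   9   9   9   9   9   9   9   9   9   9
  2   0   0   9   9   9   9   9   9  18  18  18  18  18  18  18  18
  3   0   7   9  16  16  16  16  16  18  25  25  25  25  25  25  25
  4   0   7   9  16  16  16  16  16  18  25  25  25  25  25  25  25
  5   0   7   9  16  16  16  16  16  18  25  25  25  25  25  25  25
  6   0   7   9  16  16  16  16  16  18  25  25  25  25  28  28  28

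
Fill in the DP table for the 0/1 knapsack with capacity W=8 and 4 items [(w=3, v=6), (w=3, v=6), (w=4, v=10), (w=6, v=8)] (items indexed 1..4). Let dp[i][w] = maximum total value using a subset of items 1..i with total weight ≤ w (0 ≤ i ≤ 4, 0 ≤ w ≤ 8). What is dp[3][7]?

i\w   0   1   2   3   4   5   6   7   8
  0   0   0   0   0   0   0   0   0   0
  1   0   0   0   6   6   6   6   6   6
  2   0   0   0   6   6   6  12  12  12
  3   0   0   0   6  10  10  12  16  16
  4   0   0   0   6  10  10  12  16  16

16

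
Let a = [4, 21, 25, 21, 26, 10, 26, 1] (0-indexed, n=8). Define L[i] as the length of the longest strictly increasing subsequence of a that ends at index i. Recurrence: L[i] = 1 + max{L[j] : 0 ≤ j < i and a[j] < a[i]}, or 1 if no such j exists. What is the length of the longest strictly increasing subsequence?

4

   i    0    1    2    3    4    5    6    7
a[i]    4   21   25   21   26   10   26    1
L[i]    1    2    3    2    4    2    4    1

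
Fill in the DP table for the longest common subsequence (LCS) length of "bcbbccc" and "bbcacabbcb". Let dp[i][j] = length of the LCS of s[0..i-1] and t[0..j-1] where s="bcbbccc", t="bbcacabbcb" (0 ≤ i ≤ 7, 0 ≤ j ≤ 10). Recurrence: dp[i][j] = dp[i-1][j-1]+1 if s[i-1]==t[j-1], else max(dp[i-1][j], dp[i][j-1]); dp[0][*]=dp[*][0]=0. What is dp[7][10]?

   ''  b  b  c  a  c  a  b  b  c  b
''  0  0  0  0  0  0  0  0  0  0  0
 b  0  1  1  1  1  1  1  1  1  1  1
 c  0  1  1  2  2  2  2  2  2  2  2
 b  0  1  2  2  2  2  2  3  3  3  3
 b  0  1  2  2  2  2  2  3  4  4  4
 c  0  1  2  3  3  3  3  3  4  5  5
 c  0  1  2  3  3  4  4  4  4  5  5
 c  0  1  2  3  3  4  4  4  4  5  5

5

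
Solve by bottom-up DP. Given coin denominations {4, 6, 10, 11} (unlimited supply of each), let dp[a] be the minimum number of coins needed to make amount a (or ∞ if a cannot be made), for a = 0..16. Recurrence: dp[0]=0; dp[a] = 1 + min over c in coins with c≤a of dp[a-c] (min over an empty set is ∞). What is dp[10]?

 a  0  1  2  3  4  5  6  7  8  9 10 11 12 13 14 15 16
dp  0  -  -  -  1  -  1  -  2  -  1  1  2  -  2  2  2
(- denotes ∞ / unreachable)

1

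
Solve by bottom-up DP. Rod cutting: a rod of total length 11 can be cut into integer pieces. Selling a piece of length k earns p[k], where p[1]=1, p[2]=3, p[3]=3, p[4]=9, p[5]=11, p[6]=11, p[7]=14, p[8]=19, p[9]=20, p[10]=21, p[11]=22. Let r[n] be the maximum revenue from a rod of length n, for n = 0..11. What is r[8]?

19

   n    0    1    2    3    4    5    6    7    8    9   10   11
r[n]    0    1    3    4    9   11   12   14   19   20   22   23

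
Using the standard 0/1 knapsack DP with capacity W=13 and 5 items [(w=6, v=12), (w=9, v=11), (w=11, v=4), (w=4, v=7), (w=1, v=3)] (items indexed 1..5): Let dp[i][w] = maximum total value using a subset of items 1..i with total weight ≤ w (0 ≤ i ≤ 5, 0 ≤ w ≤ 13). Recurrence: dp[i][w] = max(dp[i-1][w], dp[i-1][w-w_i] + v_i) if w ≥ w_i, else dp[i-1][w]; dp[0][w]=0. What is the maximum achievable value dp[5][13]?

i\w   0   1   2   3   4   5   6   7   8   9  10  11  12  13
  0   0   0   0   0   0   0   0   0   0   0   0   0   0   0
  1   0   0   0   0   0   0  12  12  12  12  12  12  12  12
  2   0   0   0   0   0   0  12  12  12  12  12  12  12  12
  3   0   0   0   0   0   0  12  12  12  12  12  12  12  12
  4   0   0   0   0   7   7  12  12  12  12  19  19  19  19
  5   0   3   3   3   7  10  12  15  15  15  19  22  22  22

22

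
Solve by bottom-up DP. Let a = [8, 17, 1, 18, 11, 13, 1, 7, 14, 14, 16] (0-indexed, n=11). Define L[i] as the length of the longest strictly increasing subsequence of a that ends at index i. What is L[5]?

3

   i    0    1    2    3    4    5    6    7    8    9   10
a[i]    8   17    1   18   11   13    1    7   14   14   16
L[i]    1    2    1    3    2    3    1    2    4    4    5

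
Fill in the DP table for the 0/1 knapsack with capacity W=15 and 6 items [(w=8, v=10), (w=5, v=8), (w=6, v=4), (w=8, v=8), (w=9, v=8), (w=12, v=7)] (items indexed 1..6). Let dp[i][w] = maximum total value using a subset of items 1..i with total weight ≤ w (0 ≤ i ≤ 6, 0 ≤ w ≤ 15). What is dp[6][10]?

i\w   0   1   2   3   4   5   6   7   8   9  10  11  12  13  14  15
  0   0   0   0   0   0   0   0   0   0   0   0   0   0   0   0   0
  1   0   0   0   0   0   0   0   0  10  10  10  10  10  10  10  10
  2   0   0   0   0   0   8   8   8  10  10  10  10  10  18  18  18
  3   0   0   0   0   0   8   8   8  10  10  10  12  12  18  18  18
  4   0   0   0   0   0   8   8   8  10  10  10  12  12  18  18  18
  5   0   0   0   0   0   8   8   8  10  10  10  12  12  18  18  18
  6   0   0   0   0   0   8   8   8  10  10  10  12  12  18  18  18

10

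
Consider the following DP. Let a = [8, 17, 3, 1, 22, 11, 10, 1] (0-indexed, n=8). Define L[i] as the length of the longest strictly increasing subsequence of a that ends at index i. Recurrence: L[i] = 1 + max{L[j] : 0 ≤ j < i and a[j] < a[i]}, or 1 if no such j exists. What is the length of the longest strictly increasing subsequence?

   i    0    1    2    3    4    5    6    7
a[i]    8   17    3    1   22   11   10    1
L[i]    1    2    1    1    3    2    2    1

3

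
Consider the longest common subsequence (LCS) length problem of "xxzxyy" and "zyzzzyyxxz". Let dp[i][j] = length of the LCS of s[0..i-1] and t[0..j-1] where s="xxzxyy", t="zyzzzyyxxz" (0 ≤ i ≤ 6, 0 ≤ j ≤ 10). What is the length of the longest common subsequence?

3

   ''  z  y  z  z  z  y  y  x  x  z
''  0  0  0  0  0  0  0  0  0  0  0
 x  0  0  0  0  0  0  0  0  1  1  1
 x  0  0  0  0  0  0  0  0  1  2  2
 z  0  1  1  1  1  1  1  1  1  2  3
 x  0  1  1  1  1  1  1  1  2  2  3
 y  0  1  2  2  2  2  2  2  2  2  3
 y  0  1  2  2  2  2  3  3  3  3  3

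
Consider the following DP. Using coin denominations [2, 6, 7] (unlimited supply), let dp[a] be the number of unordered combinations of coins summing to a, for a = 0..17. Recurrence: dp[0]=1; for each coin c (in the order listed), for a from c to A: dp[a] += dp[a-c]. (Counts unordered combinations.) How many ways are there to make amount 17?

after  coin     0     1     2     3     4     5     6     7     8     9    10    11    12    13    14    15    16    17
          2     1     0     1     0     1     0     1     0     1     0     1     0     1     0     1     0     1     0
          6     1     0     1     0     1     0     2     0     2     0     2     0     3     0     3     0     3     0
          7     1     0     1     0     1     0     2     1     2     1     2     1     3     2     4     2     4     2

2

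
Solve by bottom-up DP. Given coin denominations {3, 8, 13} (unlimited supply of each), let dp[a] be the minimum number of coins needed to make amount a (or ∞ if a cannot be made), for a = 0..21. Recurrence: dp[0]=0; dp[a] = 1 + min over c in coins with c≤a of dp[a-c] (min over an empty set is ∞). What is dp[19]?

3

 a  0  1  2  3  4  5  6  7  8  9 10 11 12 13 14 15 16 17 18 19 20 21
dp  0  -  -  1  -  -  2  -  1  3  -  2  4  1  3  5  2  4  6  3  5  2
(- denotes ∞ / unreachable)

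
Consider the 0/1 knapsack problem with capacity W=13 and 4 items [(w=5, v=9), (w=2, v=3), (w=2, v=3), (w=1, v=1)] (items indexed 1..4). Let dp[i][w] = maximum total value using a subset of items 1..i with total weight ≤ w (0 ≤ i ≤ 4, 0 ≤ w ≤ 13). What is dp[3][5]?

9

i\w   0   1   2   3   4   5   6   7   8   9  10  11  12  13
  0   0   0   0   0   0   0   0   0   0   0   0   0   0   0
  1   0   0   0   0   0   9   9   9   9   9   9   9   9   9
  2   0   0   3   3   3   9   9  12  12  12  12  12  12  12
  3   0   0   3   3   6   9   9  12  12  15  15  15  15  15
  4   0   1   3   4   6   9  10  12  13  15  16  16  16  16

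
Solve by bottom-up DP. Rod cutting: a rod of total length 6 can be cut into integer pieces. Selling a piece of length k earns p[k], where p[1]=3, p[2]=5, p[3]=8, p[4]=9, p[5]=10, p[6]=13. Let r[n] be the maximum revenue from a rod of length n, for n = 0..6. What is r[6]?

   n    0    1    2    3    4    5    6
r[n]    0    3    6    9   12   15   18

18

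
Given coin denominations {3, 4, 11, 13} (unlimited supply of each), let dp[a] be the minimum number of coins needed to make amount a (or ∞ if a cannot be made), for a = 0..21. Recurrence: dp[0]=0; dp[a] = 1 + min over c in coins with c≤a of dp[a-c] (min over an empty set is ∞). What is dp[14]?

2

 a  0  1  2  3  4  5  6  7  8  9 10 11 12 13 14 15 16 17 18 19 20 21
dp  0  -  -  1  1  -  2  2  2  3  3  1  3  1  2  2  2  2  3  3  3  3
(- denotes ∞ / unreachable)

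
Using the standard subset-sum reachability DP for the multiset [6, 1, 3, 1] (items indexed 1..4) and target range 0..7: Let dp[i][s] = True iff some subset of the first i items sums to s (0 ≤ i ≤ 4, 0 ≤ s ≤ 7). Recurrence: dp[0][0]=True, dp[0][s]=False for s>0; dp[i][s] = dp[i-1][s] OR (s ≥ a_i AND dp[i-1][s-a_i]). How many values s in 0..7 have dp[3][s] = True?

6

i\s   0   1   2   3   4   5   6   7
  0   T   F   F   F   F   F   F   F
  1   T   F   F   F   F   F   T   F
  2   T   T   F   F   F   F   T   T
  3   T   T   F   T   T   F   T   T
  4   T   T   T   T   T   T   T   T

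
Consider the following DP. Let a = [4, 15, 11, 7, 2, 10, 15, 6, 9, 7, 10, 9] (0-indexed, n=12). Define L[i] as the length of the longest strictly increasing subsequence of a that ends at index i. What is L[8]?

3

   i    0    1    2    3    4    5    6    7    8    9   10   11
a[i]    4   15   11    7    2   10   15    6    9    7   10    9
L[i]    1    2    2    2    1    3    4    2    3    3    4    4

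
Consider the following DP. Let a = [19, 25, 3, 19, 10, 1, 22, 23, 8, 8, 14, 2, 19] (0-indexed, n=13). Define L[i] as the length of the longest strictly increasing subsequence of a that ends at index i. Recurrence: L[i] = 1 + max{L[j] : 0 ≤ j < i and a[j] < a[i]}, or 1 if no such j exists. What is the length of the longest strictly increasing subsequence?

   i    0    1    2    3    4    5    6    7    8    9   10   11   12
a[i]   19   25    3   19   10    1   22   23    8    8   14    2   19
L[i]    1    2    1    2    2    1    3    4    2    2    3    2    4

4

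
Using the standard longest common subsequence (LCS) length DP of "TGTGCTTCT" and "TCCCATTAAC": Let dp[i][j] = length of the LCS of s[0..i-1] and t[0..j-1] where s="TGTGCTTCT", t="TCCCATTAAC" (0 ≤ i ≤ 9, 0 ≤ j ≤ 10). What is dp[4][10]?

   ''  T  C  C  C  A  T  T  A  A  C
''  0  0  0  0  0  0  0  0  0  0  0
 T  0  1  1  1  1  1  1  1  1  1  1
 G  0  1  1  1  1  1  1  1  1  1  1
 T  0  1  1  1  1  1  2  2  2  2  2
 G  0  1  1  1  1  1  2  2  2  2  2
 C  0  1  2  2  2  2  2  2  2  2  3
 T  0  1  2  2  2  2  3  3  3  3  3
 T  0  1  2  2  2  2  3  4  4  4  4
 C  0  1  2  3  3  3  3  4  4  4  5
 T  0  1  2  3  3  3  4  4  4  4  5

2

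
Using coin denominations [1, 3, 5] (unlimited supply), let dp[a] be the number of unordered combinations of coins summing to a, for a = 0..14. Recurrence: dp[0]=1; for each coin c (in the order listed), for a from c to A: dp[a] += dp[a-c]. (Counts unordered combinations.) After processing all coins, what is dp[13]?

10

after  coin     0     1     2     3     4     5     6     7     8     9    10    11    12    13    14
          1     1     1     1     1     1     1     1     1     1     1     1     1     1     1     1
          3     1     1     1     2     2     2     3     3     3     4     4     4     5     5     5
          5     1     1     1     2     2     3     4     4     5     6     7     8     9    10    11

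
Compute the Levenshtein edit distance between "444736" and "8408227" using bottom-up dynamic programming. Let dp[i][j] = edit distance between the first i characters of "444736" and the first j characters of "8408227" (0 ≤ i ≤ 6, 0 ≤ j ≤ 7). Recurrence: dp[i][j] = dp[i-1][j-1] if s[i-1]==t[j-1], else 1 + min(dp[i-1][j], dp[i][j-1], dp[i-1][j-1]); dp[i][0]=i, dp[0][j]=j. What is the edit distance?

6

   ''  8  4  0  8  2  2  7
''  0  1  2  3  4  5  6  7
 4  1  1  1  2  3  4  5  6
 4  2  2  1  2  3  4  5  6
 4  3  3  2  2  3  4  5  6
 7  4  4  3  3  3  4  5  5
 3  5  5  4  4  4  4  5  6
 6  6  6  5  5  5  5  5  6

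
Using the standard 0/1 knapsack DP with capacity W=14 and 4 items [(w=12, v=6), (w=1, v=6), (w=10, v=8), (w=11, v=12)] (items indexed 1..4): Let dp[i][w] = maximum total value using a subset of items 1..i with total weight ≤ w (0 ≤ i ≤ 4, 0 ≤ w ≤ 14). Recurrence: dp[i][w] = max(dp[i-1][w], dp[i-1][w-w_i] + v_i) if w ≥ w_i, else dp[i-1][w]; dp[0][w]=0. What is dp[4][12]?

18

i\w   0   1   2   3   4   5   6   7   8   9  10  11  12  13  14
  0   0   0   0   0   0   0   0   0   0   0   0   0   0   0   0
  1   0   0   0   0   0   0   0   0   0   0   0   0   6   6   6
  2   0   6   6   6   6   6   6   6   6   6   6   6   6  12  12
  3   0   6   6   6   6   6   6   6   6   6   8  14  14  14  14
  4   0   6   6   6   6   6   6   6   6   6   8  14  18  18  18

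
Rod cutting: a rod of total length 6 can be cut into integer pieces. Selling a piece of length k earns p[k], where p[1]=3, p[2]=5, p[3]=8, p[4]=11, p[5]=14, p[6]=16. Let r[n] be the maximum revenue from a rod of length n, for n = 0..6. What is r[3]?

   n    0    1    2    3    4    5    6
r[n]    0    3    6    9   12   15   18

9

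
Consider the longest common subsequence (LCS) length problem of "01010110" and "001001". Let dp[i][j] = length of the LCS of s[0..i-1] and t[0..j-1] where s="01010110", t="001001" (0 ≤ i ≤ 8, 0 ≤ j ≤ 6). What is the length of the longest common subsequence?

5

   ''  0  0  1  0  0  1
''  0  0  0  0  0  0  0
 0  0  1  1  1  1  1  1
 1  0  1  1  2  2  2  2
 0  0  1  2  2  3  3  3
 1  0  1  2  3  3  3  4
 0  0  1  2  3  4  4  4
 1  0  1  2  3  4  4  5
 1  0  1  2  3  4  4  5
 0  0  1  2  3  4  5  5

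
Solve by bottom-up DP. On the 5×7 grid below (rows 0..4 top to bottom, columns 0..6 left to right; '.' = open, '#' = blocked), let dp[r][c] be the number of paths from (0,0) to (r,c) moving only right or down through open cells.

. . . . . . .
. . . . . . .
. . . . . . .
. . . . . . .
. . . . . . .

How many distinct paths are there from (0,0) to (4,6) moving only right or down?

210

r\c   0   1   2   3   4   5   6
  0   1   1   1   1   1   1   1
  1   1   2   3   4   5   6   7
  2   1   3   6  10  15  21  28
  3   1   4  10  20  35  56  84
  4   1   5  15  35  70 126 210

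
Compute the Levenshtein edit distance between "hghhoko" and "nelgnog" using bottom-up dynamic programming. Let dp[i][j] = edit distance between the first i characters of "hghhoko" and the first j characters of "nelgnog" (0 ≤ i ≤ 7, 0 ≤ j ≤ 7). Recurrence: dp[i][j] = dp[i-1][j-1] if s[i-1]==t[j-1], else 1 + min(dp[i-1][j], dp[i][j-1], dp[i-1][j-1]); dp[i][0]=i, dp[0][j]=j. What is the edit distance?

7

   ''  n  e  l  g  n  o  g
''  0  1  2  3  4  5  6  7
 h  1  1  2  3  4  5  6  7
 g  2  2  2  3  3  4  5  6
 h  3  3  3  3  4  4  5  6
 h  4  4  4  4  4  5  5  6
 o  5  5  5  5  5  5  5  6
 k  6  6  6  6  6  6  6  6
 o  7  7  7  7  7  7  6  7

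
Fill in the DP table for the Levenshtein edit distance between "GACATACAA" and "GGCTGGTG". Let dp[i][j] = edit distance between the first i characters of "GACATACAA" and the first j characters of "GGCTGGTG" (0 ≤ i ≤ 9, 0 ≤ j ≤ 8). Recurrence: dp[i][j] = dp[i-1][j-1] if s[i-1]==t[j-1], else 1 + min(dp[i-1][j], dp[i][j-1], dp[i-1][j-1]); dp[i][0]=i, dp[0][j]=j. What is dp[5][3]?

3

   ''  G  G  C  T  G  G  T  G
''  0  1  2  3  4  5  6  7  8
 G  1  0  1  2  3  4  5  6  7
 A  2  1  1  2  3  4  5  6  7
 C  3  2  2  1  2  3  4  5  6
 A  4  3  3  2  2  3  4  5  6
 T  5  4  4  3  2  3  4  4  5
 A  6  5  5  4  3  3  4  5  5
 C  7  6  6  5  4  4  4  5  6
 A  8  7  7  6  5  5  5  5  6
 A  9  8  8  7  6  6  6  6  6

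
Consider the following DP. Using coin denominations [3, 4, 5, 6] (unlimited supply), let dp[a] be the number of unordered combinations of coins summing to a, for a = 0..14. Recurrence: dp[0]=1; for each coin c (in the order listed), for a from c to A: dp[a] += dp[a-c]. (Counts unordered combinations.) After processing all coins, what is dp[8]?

2

after  coin     0     1     2     3     4     5     6     7     8     9    10    11    12    13    14
          3     1     0     0     1     0     0     1     0     0     1     0     0     1     0     0
          4     1     0     0     1     1     0     1     1     1     1     1     1     2     1     1
          5     1     0     0     1     1     1     1     1     2     2     2     2     3     3     3
          6     1     0     0     1     1     1     2     1     2     3     3     3     5     4     5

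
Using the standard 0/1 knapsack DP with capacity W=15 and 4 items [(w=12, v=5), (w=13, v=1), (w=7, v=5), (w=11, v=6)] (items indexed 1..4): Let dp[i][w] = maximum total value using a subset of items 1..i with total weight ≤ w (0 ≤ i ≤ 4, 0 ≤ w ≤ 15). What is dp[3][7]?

5

i\w   0   1   2   3   4   5   6   7   8   9  10  11  12  13  14  15
  0   0   0   0   0   0   0   0   0   0   0   0   0   0   0   0   0
  1   0   0   0   0   0   0   0   0   0   0   0   0   5   5   5   5
  2   0   0   0   0   0   0   0   0   0   0   0   0   5   5   5   5
  3   0   0   0   0   0   0   0   5   5   5   5   5   5   5   5   5
  4   0   0   0   0   0   0   0   5   5   5   5   6   6   6   6   6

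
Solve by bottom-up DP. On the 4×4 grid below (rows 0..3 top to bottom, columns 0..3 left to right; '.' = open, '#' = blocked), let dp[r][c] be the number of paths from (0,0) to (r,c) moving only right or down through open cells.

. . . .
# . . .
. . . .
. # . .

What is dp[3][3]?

9

r\c   0   1   2   3
  0   1   1   1   1
  1   0   1   2   3
  2   0   1   3   6
  3   0   0   3   9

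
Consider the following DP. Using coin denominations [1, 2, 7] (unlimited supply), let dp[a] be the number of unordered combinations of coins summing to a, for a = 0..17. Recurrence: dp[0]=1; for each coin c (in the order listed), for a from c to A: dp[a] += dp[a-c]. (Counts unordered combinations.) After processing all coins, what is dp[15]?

14

after  coin     0     1     2     3     4     5     6     7     8     9    10    11    12    13    14    15    16    17
          1     1     1     1     1     1     1     1     1     1     1     1     1     1     1     1     1     1     1
          2     1     1     2     2     3     3     4     4     5     5     6     6     7     7     8     8     9     9
          7     1     1     2     2     3     3     4     5     6     7     8     9    10    11    13    14    16    17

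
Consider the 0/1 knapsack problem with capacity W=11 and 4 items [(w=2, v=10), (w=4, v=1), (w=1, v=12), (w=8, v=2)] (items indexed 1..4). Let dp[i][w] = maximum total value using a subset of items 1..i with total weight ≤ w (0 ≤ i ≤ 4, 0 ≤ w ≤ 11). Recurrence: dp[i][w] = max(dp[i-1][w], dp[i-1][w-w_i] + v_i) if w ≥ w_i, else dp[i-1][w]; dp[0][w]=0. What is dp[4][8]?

23

i\w   0   1   2   3   4   5   6   7   8   9  10  11
  0   0   0   0   0   0   0   0   0   0   0   0   0
  1   0   0  10  10  10  10  10  10  10  10  10  10
  2   0   0  10  10  10  10  11  11  11  11  11  11
  3   0  12  12  22  22  22  22  23  23  23  23  23
  4   0  12  12  22  22  22  22  23  23  23  23  24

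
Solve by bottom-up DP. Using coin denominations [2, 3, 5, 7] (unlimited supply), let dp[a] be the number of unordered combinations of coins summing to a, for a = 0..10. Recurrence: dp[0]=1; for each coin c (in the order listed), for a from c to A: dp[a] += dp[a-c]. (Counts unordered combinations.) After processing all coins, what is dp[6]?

after  coin     0     1     2     3     4     5     6     7     8     9    10
          2     1     0     1     0     1     0     1     0     1     0     1
          3     1     0     1     1     1     1     2     1     2     2     2
          5     1     0     1     1     1     2     2     2     3     3     4
          7     1     0     1     1     1     2     2     3     3     4     5

2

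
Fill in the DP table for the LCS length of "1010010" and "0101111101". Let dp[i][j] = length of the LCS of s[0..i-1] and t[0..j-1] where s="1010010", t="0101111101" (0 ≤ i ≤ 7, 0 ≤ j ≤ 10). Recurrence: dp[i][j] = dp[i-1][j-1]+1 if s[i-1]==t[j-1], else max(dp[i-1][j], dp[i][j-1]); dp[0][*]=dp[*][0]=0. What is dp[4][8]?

3

   ''  0  1  0  1  1  1  1  1  0  1
''  0  0  0  0  0  0  0  0  0  0  0
 1  0  0  1  1  1  1  1  1  1  1  1
 0  0  1  1  2  2  2  2  2  2  2  2
 1  0  1  2  2  3  3  3  3  3  3  3
 0  0  1  2  3  3  3  3  3  3  4  4
 0  0  1  2  3  3  3  3  3  3  4  4
 1  0  1  2  3  4  4  4  4  4  4  5
 0  0  1  2  3  4  4  4  4  4  5  5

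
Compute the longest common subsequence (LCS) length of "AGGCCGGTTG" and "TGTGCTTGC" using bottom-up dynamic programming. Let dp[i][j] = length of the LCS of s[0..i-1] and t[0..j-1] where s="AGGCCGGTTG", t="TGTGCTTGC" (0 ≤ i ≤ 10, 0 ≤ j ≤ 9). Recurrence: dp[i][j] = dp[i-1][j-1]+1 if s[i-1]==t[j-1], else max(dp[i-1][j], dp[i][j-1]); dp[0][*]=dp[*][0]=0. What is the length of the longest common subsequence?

   ''  T  G  T  G  C  T  T  G  C
''  0  0  0  0  0  0  0  0  0  0
 A  0  0  0  0  0  0  0  0  0  0
 G  0  0  1  1  1  1  1  1  1  1
 G  0  0  1  1  2  2  2  2  2  2
 C  0  0  1  1  2  3  3  3  3  3
 C  0  0  1  1  2  3  3  3  3  4
 G  0  0  1  1  2  3  3  3  4  4
 G  0  0  1  1  2  3  3  3  4  4
 T  0  1  1  2  2  3  4  4  4  4
 T  0  1  1  2  2  3  4  5  5  5
 G  0  1  2  2  3  3  4  5  6  6

6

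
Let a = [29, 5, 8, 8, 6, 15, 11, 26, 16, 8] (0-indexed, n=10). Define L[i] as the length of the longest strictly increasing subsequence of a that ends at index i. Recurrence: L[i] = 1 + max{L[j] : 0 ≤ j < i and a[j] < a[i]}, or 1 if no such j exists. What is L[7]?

4

   i    0    1    2    3    4    5    6    7    8    9
a[i]   29    5    8    8    6   15   11   26   16    8
L[i]    1    1    2    2    2    3    3    4    4    3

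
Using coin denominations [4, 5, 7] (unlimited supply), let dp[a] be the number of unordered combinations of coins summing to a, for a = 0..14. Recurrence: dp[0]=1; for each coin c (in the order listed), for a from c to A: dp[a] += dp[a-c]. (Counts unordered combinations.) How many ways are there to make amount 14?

after  coin     0     1     2     3     4     5     6     7     8     9    10    11    12    13    14
          4     1     0     0     0     1     0     0     0     1     0     0     0     1     0     0
          5     1     0     0     0     1     1     0     0     1     1     1     0     1     1     1
          7     1     0     0     0     1     1     0     1     1     1     1     1     2     1     2

2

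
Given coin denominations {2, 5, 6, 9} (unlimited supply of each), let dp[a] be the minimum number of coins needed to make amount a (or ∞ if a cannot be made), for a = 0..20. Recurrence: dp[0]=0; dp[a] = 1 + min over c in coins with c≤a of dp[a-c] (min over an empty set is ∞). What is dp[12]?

 a  0  1  2  3  4  5  6  7  8  9 10 11 12 13 14 15 16 17 18 19 20
dp  0  -  1  -  2  1  1  2  2  1  2  2  2  3  2  2  3  3  2  3  3
(- denotes ∞ / unreachable)

2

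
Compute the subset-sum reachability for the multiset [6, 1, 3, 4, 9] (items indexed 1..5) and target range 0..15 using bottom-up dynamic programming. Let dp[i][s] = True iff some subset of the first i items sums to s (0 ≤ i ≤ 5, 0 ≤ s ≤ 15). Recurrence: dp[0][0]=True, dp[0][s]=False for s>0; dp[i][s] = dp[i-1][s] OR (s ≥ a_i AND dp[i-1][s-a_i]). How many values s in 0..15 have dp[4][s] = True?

i\s   0   1   2   3   4   5   6   7   8   9  10  11  12  13  14  15
  0   T   F   F   F   F   F   F   F   F   F   F   F   F   F   F   F
  1   T   F   F   F   F   F   T   F   F   F   F   F   F   F   F   F
  2   T   T   F   F   F   F   T   T   F   F   F   F   F   F   F   F
  3   T   T   F   T   T   F   T   T   F   T   T   F   F   F   F   F
  4   T   T   F   T   T   T   T   T   T   T   T   T   F   T   T   F
  5   T   T   F   T   T   T   T   T   T   T   T   T   T   T   T   T

13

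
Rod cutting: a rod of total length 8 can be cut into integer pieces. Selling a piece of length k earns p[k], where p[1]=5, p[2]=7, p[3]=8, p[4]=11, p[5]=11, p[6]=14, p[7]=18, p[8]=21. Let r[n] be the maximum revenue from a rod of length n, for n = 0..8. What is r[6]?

   n    0    1    2    3    4    5    6    7    8
r[n]    0    5   10   15   20   25   30   35   40

30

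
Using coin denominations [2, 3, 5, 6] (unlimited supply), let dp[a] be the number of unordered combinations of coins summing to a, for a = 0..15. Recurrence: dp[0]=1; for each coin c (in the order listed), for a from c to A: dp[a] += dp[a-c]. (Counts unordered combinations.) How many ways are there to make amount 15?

after  coin     0     1     2     3     4     5     6     7     8     9    10    11    12    13    14    15
          2     1     0     1     0     1     0     1     0     1     0     1     0     1     0     1     0
          3     1     0     1     1     1     1     2     1     2     2     2     2     3     2     3     3
          5     1     0     1     1     1     2     2     2     3     3     4     4     5     5     6     7
          6     1     0     1     1     1     2     3     2     4     4     5     6     8     7    10    11

11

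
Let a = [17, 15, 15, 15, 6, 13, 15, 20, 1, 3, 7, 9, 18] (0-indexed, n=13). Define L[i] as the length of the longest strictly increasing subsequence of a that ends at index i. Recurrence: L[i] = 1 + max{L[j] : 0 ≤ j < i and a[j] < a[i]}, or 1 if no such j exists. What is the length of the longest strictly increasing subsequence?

5

   i    0    1    2    3    4    5    6    7    8    9   10   11   12
a[i]   17   15   15   15    6   13   15   20    1    3    7    9   18
L[i]    1    1    1    1    1    2    3    4    1    2    3    4    5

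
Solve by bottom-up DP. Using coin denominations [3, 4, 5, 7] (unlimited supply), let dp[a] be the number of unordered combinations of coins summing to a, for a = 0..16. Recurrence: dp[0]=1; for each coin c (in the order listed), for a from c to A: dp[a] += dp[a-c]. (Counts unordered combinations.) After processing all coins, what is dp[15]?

6

after  coin     0     1     2     3     4     5     6     7     8     9    10    11    12    13    14    15    16
          3     1     0     0     1     0     0     1     0     0     1     0     0     1     0     0     1     0
          4     1     0     0     1     1     0     1     1     1     1     1     1     2     1     1     2     2
          5     1     0     0     1     1     1     1     1     2     2     2     2     3     3     3     4     4
          7     1     0     0     1     1     1     1     2     2     2     3     3     4     4     5     6     6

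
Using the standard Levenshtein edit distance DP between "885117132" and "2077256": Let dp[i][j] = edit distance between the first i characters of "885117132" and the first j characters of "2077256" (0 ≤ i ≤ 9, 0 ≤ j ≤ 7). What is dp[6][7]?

7

   ''  2  0  7  7  2  5  6
''  0  1  2  3  4  5  6  7
 8  1  1  2  3  4  5  6  7
 8  2  2  2  3  4  5  6  7
 5  3  3  3  3  4  5  5  6
 1  4  4  4  4  4  5  6  6
 1  5  5  5  5  5  5  6  7
 7  6  6  6  5  5  6  6  7
 1  7  7  7  6  6  6  7  7
 3  8  8  8  7  7  7  7  8
 2  9  8  9  8  8  7  8  8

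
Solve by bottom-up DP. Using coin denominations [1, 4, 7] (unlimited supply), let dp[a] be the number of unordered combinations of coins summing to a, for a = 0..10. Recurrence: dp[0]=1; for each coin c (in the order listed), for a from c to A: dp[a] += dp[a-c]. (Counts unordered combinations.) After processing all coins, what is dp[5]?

2

after  coin     0     1     2     3     4     5     6     7     8     9    10
          1     1     1     1     1     1     1     1     1     1     1     1
          4     1     1     1     1     2     2     2     2     3     3     3
          7     1     1     1     1     2     2     2     3     4     4     4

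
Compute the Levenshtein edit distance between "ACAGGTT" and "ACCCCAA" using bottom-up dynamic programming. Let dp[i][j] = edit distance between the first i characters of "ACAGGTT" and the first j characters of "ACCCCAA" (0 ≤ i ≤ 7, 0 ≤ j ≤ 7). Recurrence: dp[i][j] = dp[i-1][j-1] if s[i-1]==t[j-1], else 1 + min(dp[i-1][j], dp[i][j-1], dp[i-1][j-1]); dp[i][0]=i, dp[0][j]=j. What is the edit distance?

5

   ''  A  C  C  C  C  A  A
''  0  1  2  3  4  5  6  7
 A  1  0  1  2  3  4  5  6
 C  2  1  0  1  2  3  4  5
 A  3  2  1  1  2  3  3  4
 G  4  3  2  2  2  3  4  4
 G  5  4  3  3  3  3  4  5
 T  6  5  4  4  4  4  4  5
 T  7  6  5  5  5  5  5  5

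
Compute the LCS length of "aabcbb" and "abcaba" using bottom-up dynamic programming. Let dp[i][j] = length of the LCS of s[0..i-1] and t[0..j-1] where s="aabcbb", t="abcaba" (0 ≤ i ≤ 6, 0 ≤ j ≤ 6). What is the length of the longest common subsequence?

   ''  a  b  c  a  b  a
''  0  0  0  0  0  0  0
 a  0  1  1  1  1  1  1
 a  0  1  1  1  2  2  2
 b  0  1  2  2  2  3  3
 c  0  1  2  3  3  3  3
 b  0  1  2  3  3  4  4
 b  0  1  2  3  3  4  4

4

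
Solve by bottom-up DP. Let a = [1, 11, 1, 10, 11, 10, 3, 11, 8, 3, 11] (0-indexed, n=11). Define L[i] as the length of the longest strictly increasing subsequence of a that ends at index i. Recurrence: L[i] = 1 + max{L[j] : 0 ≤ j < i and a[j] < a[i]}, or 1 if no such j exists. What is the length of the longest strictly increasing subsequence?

4

   i    0    1    2    3    4    5    6    7    8    9   10
a[i]    1   11    1   10   11   10    3   11    8    3   11
L[i]    1    2    1    2    3    2    2    3    3    2    4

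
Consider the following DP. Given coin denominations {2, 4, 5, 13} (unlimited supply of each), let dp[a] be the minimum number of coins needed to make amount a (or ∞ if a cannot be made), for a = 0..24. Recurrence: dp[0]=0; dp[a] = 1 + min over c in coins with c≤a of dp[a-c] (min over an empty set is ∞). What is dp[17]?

2

 a  0  1  2  3  4  5  6  7  8  9 10 11 12 13 14 15 16 17 18 19 20 21 22 23 24
dp  0  -  1  -  1  1  2  2  2  2  2  3  3  1  3  2  4  2  2  3  3  3  3  3  4
(- denotes ∞ / unreachable)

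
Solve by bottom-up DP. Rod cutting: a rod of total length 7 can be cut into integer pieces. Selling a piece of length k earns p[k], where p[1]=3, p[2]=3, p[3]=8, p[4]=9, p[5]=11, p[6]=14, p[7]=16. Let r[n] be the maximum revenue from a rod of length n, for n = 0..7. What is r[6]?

18

   n    0    1    2    3    4    5    6    7
r[n]    0    3    6    9   12   15   18   21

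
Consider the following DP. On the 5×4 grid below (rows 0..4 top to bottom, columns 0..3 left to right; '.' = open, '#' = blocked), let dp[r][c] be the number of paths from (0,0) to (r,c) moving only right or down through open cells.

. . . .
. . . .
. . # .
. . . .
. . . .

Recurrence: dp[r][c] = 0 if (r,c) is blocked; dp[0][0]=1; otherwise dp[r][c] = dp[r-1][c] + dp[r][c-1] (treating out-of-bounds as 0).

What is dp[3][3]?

8

r\c   0   1   2   3
  0   1   1   1   1
  1   1   2   3   4
  2   1   3   0   4
  3   1   4   4   8
  4   1   5   9  17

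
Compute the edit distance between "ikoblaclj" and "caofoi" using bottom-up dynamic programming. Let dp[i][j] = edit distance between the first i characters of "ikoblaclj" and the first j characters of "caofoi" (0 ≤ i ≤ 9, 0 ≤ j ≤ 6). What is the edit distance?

8

   ''  c  a  o  f  o  i
''  0  1  2  3  4  5  6
 i  1  1  2  3  4  5  5
 k  2  2  2  3  4  5  6
 o  3  3  3  2  3  4  5
 b  4  4  4  3  3  4  5
 l  5  5  5  4  4  4  5
 a  6  6  5  5  5  5  5
 c  7  6  6  6  6  6  6
 l  8  7  7  7  7  7  7
 j  9  8  8  8  8  8  8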